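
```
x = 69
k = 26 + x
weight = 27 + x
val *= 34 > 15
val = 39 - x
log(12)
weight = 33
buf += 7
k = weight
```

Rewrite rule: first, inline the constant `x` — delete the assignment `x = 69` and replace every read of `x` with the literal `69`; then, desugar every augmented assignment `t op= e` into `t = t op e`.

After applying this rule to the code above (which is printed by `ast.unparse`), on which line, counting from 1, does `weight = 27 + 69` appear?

2

Transformed code:
k = 26 + 69
weight = 27 + 69
val = val * (34 > 15)
val = 39 - 69
log(12)
weight = 33
buf = buf + 7
k = weight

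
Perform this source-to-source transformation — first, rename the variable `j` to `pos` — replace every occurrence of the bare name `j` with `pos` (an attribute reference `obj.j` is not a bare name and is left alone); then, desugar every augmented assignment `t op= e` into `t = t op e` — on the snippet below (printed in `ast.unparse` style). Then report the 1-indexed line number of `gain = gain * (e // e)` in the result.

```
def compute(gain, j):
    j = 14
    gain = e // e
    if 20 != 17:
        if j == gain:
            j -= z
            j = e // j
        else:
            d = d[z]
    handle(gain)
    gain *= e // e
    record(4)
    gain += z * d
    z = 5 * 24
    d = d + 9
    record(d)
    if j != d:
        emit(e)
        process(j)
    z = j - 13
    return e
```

Transformed code:
def compute(gain, pos):
    pos = 14
    gain = e // e
    if 20 != 17:
        if pos == gain:
            pos = pos - z
            pos = e // pos
        else:
            d = d[z]
    handle(gain)
    gain = gain * (e // e)
    record(4)
    gain = gain + z * d
    z = 5 * 24
    d = d + 9
    record(d)
    if pos != d:
        emit(e)
        process(pos)
    z = pos - 13
    return e

11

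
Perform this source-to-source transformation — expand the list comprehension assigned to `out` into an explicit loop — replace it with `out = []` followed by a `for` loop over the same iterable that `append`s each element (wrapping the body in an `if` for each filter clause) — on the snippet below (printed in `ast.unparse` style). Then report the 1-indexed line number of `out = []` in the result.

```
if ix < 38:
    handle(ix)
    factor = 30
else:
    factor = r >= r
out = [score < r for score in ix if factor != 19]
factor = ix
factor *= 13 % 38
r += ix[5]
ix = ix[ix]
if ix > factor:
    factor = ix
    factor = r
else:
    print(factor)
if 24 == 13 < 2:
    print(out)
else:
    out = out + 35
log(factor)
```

6

Transformed code:
if ix < 38:
    handle(ix)
    factor = 30
else:
    factor = r >= r
out = []
for score in ix:
    if factor != 19:
        out.append(score < r)
factor = ix
factor *= 13 % 38
r += ix[5]
ix = ix[ix]
if ix > factor:
    factor = ix
    factor = r
else:
    print(factor)
if 24 == 13 < 2:
    print(out)
else:
    out = out + 35
log(factor)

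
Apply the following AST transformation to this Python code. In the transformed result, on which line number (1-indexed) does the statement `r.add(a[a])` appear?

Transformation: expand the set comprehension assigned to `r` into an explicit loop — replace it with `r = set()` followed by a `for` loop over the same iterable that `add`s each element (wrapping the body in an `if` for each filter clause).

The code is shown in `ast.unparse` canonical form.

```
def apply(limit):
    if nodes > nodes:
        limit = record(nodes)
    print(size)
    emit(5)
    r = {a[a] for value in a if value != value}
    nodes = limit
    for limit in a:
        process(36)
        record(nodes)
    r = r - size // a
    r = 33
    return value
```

9

Transformed code:
def apply(limit):
    if nodes > nodes:
        limit = record(nodes)
    print(size)
    emit(5)
    r = set()
    for value in a:
        if value != value:
            r.add(a[a])
    nodes = limit
    for limit in a:
        process(36)
        record(nodes)
    r = r - size // a
    r = 33
    return value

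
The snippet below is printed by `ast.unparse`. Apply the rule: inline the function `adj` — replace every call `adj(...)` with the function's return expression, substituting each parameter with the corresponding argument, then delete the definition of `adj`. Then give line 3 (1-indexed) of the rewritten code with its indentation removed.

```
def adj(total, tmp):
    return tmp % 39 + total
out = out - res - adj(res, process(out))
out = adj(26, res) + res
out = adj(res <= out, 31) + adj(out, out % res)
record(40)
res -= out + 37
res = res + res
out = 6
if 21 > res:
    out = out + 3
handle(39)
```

out = 31 % 39 + (res <= out) + (out % res % 39 + out)

Transformed code:
out = out - res - (process(out) % 39 + res)
out = res % 39 + 26 + res
out = 31 % 39 + (res <= out) + (out % res % 39 + out)
record(40)
res -= out + 37
res = res + res
out = 6
if 21 > res:
    out = out + 3
handle(39)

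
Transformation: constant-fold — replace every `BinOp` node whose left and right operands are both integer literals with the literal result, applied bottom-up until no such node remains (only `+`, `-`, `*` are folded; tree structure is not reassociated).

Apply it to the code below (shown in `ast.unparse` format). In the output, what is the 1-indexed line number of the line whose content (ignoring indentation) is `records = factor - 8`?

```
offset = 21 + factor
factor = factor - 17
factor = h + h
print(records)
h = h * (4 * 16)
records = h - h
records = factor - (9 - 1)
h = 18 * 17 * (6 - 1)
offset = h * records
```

7

Transformed code:
offset = 21 + factor
factor = factor - 17
factor = h + h
print(records)
h = h * 64
records = h - h
records = factor - 8
h = 1530
offset = h * records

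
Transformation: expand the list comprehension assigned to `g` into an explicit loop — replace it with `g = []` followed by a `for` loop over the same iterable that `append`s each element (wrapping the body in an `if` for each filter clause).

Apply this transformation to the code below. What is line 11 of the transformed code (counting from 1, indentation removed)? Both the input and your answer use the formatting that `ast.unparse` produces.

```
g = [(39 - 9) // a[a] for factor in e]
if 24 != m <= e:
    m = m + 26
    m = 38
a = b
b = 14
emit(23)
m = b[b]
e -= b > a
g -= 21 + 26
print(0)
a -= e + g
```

e -= b > a

Transformed code:
g = []
for factor in e:
    g.append((39 - 9) // a[a])
if 24 != m <= e:
    m = m + 26
    m = 38
a = b
b = 14
emit(23)
m = b[b]
e -= b > a
g -= 21 + 26
print(0)
a -= e + g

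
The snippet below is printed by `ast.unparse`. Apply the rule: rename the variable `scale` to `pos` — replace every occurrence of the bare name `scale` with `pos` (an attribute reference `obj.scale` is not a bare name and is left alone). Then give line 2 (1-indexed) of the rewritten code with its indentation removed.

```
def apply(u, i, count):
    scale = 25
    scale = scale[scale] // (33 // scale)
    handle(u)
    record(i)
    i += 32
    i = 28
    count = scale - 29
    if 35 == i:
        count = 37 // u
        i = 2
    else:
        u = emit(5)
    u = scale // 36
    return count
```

Transformed code:
def apply(u, i, count):
    pos = 25
    pos = pos[pos] // (33 // pos)
    handle(u)
    record(i)
    i += 32
    i = 28
    count = pos - 29
    if 35 == i:
        count = 37 // u
        i = 2
    else:
        u = emit(5)
    u = pos // 36
    return count

pos = 25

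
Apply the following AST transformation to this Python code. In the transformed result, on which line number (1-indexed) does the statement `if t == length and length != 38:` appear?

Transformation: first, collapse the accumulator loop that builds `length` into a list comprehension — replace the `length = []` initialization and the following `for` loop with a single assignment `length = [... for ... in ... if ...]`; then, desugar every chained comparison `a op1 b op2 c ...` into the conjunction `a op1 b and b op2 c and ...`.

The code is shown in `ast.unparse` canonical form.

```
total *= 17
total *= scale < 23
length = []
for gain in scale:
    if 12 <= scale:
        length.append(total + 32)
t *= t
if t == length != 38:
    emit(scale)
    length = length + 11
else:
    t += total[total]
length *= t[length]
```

Transformed code:
total *= 17
total *= scale < 23
length = [total + 32 for gain in scale if 12 <= scale]
t *= t
if t == length and length != 38:
    emit(scale)
    length = length + 11
else:
    t += total[total]
length *= t[length]

5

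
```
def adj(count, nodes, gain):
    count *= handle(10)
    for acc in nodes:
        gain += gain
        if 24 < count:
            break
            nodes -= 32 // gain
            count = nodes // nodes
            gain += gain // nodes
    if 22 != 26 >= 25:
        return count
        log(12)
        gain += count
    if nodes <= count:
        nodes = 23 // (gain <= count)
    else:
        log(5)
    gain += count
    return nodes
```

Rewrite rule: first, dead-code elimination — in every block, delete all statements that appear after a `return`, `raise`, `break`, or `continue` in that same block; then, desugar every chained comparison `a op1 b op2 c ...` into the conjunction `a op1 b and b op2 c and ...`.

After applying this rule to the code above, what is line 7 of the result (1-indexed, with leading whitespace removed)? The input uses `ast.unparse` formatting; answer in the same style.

if 22 != 26 and 26 >= 25:

Transformed code:
def adj(count, nodes, gain):
    count *= handle(10)
    for acc in nodes:
        gain += gain
        if 24 < count:
            break
    if 22 != 26 and 26 >= 25:
        return count
    if nodes <= count:
        nodes = 23 // (gain <= count)
    else:
        log(5)
    gain += count
    return nodes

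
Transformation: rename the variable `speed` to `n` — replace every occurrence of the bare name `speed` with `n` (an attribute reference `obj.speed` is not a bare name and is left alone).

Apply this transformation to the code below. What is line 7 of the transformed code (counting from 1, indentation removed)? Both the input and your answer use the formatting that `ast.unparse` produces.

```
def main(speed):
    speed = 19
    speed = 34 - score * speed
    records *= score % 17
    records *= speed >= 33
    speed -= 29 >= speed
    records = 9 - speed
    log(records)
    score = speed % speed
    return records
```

records = 9 - n

Transformed code:
def main(n):
    n = 19
    n = 34 - score * n
    records *= score % 17
    records *= n >= 33
    n -= 29 >= n
    records = 9 - n
    log(records)
    score = n % n
    return records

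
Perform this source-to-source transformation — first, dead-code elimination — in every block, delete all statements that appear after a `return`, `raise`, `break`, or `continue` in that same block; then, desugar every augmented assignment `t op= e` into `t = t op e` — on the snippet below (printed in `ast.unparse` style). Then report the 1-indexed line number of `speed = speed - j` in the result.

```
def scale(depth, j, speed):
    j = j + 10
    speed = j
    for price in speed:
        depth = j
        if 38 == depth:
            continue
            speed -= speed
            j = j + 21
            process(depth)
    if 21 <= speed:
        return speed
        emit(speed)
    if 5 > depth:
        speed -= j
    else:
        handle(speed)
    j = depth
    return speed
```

Transformed code:
def scale(depth, j, speed):
    j = j + 10
    speed = j
    for price in speed:
        depth = j
        if 38 == depth:
            continue
    if 21 <= speed:
        return speed
    if 5 > depth:
        speed = speed - j
    else:
        handle(speed)
    j = depth
    return speed

11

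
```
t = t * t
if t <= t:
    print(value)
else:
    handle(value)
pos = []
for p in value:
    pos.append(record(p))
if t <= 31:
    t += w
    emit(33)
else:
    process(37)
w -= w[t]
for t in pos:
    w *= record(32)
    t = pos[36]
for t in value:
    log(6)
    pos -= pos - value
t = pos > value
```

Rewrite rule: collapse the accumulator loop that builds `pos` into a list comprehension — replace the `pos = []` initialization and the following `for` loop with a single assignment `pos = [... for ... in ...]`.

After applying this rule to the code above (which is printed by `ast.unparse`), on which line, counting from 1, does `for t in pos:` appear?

Transformed code:
t = t * t
if t <= t:
    print(value)
else:
    handle(value)
pos = [record(p) for p in value]
if t <= 31:
    t += w
    emit(33)
else:
    process(37)
w -= w[t]
for t in pos:
    w *= record(32)
    t = pos[36]
for t in value:
    log(6)
    pos -= pos - value
t = pos > value

13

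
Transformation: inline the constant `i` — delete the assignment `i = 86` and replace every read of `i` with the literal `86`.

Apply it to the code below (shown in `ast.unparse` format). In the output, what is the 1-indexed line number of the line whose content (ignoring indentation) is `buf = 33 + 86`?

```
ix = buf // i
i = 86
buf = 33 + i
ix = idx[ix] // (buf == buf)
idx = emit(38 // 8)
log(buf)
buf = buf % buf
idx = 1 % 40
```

2

Transformed code:
ix = buf // 86
buf = 33 + 86
ix = idx[ix] // (buf == buf)
idx = emit(38 // 8)
log(buf)
buf = buf % buf
idx = 1 % 40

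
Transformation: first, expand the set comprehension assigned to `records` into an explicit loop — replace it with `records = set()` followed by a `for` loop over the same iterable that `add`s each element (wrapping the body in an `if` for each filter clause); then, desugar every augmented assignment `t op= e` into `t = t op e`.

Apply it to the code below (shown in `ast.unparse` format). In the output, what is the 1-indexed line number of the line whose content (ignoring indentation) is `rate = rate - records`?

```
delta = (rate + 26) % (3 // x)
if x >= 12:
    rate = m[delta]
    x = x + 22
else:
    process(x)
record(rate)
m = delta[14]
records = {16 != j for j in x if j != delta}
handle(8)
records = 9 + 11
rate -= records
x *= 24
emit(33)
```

Transformed code:
delta = (rate + 26) % (3 // x)
if x >= 12:
    rate = m[delta]
    x = x + 22
else:
    process(x)
record(rate)
m = delta[14]
records = set()
for j in x:
    if j != delta:
        records.add(16 != j)
handle(8)
records = 9 + 11
rate = rate - records
x = x * 24
emit(33)

15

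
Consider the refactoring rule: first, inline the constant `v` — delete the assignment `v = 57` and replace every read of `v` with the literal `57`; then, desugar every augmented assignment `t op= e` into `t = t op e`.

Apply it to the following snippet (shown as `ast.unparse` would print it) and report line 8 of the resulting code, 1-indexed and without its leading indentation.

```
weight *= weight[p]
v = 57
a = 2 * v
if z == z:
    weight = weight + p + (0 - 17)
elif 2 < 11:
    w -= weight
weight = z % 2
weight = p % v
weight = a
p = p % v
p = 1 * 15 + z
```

Transformed code:
weight = weight * weight[p]
a = 2 * 57
if z == z:
    weight = weight + p + (0 - 17)
elif 2 < 11:
    w = w - weight
weight = z % 2
weight = p % 57
weight = a
p = p % 57
p = 1 * 15 + z

weight = p % 57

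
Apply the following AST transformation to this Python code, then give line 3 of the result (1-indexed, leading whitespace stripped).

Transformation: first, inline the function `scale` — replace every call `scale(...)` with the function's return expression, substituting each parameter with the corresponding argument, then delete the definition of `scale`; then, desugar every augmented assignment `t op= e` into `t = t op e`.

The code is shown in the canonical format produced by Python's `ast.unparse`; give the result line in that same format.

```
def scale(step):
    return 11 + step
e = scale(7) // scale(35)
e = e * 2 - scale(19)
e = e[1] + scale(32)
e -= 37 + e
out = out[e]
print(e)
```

Transformed code:
e = (11 + 7) // (11 + 35)
e = e * 2 - (11 + 19)
e = e[1] + (11 + 32)
e = e - (37 + e)
out = out[e]
print(e)

e = e[1] + (11 + 32)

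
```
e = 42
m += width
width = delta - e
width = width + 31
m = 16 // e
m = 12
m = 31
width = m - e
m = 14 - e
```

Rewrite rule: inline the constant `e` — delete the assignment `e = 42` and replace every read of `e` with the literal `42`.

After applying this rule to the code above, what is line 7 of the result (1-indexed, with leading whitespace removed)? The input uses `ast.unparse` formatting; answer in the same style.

Transformed code:
m += width
width = delta - 42
width = width + 31
m = 16 // 42
m = 12
m = 31
width = m - 42
m = 14 - 42

width = m - 42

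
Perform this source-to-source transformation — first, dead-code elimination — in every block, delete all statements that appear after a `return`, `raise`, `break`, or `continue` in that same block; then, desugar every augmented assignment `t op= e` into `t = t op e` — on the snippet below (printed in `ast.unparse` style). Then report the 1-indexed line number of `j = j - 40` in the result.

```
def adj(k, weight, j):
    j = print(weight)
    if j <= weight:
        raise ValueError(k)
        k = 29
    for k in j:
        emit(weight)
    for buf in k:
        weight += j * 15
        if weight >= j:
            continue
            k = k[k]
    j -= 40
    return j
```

Transformed code:
def adj(k, weight, j):
    j = print(weight)
    if j <= weight:
        raise ValueError(k)
    for k in j:
        emit(weight)
    for buf in k:
        weight = weight + j * 15
        if weight >= j:
            continue
    j = j - 40
    return j

11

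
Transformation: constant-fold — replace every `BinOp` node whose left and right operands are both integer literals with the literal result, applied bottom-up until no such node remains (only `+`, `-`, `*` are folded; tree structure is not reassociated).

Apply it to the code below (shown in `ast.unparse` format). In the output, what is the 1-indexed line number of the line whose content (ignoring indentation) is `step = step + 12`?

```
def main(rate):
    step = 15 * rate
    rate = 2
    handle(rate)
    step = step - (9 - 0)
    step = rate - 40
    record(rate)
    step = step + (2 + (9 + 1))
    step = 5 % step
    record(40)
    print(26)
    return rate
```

Transformed code:
def main(rate):
    step = 15 * rate
    rate = 2
    handle(rate)
    step = step - 9
    step = rate - 40
    record(rate)
    step = step + 12
    step = 5 % step
    record(40)
    print(26)
    return rate

8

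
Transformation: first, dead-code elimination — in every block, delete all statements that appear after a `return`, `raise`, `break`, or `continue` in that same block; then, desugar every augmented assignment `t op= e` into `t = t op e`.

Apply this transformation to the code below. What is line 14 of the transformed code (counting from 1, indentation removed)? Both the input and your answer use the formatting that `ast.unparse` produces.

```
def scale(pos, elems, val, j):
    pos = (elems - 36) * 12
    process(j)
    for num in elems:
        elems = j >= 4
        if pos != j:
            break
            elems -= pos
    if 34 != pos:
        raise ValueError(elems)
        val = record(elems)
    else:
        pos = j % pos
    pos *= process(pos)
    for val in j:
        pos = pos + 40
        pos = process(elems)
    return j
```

Transformed code:
def scale(pos, elems, val, j):
    pos = (elems - 36) * 12
    process(j)
    for num in elems:
        elems = j >= 4
        if pos != j:
            break
    if 34 != pos:
        raise ValueError(elems)
    else:
        pos = j % pos
    pos = pos * process(pos)
    for val in j:
        pos = pos + 40
        pos = process(elems)
    return j

pos = pos + 40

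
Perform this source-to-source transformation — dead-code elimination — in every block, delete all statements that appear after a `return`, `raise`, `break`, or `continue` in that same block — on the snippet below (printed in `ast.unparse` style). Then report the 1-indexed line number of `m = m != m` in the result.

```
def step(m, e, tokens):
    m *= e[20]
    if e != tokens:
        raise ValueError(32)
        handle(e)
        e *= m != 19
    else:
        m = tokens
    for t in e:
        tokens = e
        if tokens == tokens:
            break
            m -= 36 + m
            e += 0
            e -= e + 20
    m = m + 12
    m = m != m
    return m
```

Transformed code:
def step(m, e, tokens):
    m *= e[20]
    if e != tokens:
        raise ValueError(32)
    else:
        m = tokens
    for t in e:
        tokens = e
        if tokens == tokens:
            break
    m = m + 12
    m = m != m
    return m

12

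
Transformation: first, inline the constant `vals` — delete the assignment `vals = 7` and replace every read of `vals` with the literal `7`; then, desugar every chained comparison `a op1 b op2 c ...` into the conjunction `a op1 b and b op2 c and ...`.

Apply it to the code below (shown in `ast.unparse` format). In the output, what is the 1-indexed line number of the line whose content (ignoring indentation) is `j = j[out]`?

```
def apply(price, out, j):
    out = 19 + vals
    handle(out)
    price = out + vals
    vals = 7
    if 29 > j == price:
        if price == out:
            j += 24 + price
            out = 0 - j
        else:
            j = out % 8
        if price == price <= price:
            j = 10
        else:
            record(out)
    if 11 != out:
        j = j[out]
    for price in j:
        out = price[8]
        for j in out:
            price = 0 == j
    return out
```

Transformed code:
def apply(price, out, j):
    out = 19 + 7
    handle(out)
    price = out + 7
    if 29 > j and j == price:
        if price == out:
            j += 24 + price
            out = 0 - j
        else:
            j = out % 8
        if price == price and price <= price:
            j = 10
        else:
            record(out)
    if 11 != out:
        j = j[out]
    for price in j:
        out = price[8]
        for j in out:
            price = 0 == j
    return out

16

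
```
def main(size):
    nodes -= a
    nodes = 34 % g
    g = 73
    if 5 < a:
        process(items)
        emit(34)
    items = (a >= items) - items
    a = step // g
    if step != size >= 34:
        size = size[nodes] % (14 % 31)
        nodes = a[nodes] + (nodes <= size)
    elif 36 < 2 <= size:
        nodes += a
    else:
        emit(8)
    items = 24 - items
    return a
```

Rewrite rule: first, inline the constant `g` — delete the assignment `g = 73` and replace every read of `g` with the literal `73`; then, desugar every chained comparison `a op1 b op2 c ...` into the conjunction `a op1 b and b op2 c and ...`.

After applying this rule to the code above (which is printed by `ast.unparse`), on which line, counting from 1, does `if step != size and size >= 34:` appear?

9

Transformed code:
def main(size):
    nodes -= a
    nodes = 34 % 73
    if 5 < a:
        process(items)
        emit(34)
    items = (a >= items) - items
    a = step // 73
    if step != size and size >= 34:
        size = size[nodes] % (14 % 31)
        nodes = a[nodes] + (nodes <= size)
    elif 36 < 2 and 2 <= size:
        nodes += a
    else:
        emit(8)
    items = 24 - items
    return a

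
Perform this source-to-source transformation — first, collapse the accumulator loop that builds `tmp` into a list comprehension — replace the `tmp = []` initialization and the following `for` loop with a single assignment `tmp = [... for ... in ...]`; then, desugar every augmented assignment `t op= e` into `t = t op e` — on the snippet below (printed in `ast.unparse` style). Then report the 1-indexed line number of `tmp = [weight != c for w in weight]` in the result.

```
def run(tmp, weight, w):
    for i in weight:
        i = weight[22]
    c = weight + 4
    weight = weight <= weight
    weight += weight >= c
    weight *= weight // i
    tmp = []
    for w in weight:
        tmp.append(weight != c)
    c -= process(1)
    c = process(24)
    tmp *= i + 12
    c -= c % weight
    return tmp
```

Transformed code:
def run(tmp, weight, w):
    for i in weight:
        i = weight[22]
    c = weight + 4
    weight = weight <= weight
    weight = weight + (weight >= c)
    weight = weight * (weight // i)
    tmp = [weight != c for w in weight]
    c = c - process(1)
    c = process(24)
    tmp = tmp * (i + 12)
    c = c - c % weight
    return tmp

8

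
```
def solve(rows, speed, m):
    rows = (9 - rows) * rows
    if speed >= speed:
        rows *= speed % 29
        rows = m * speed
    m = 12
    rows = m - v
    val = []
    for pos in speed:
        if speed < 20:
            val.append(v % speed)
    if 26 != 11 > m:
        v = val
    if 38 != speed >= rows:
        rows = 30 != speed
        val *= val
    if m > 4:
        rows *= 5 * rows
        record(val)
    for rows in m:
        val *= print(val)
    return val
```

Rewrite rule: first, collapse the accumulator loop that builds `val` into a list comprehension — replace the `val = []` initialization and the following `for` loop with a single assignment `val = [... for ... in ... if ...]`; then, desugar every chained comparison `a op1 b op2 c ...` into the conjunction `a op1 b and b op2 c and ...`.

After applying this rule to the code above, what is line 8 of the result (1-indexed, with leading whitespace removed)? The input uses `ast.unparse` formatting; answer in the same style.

val = [v % speed for pos in speed if speed < 20]

Transformed code:
def solve(rows, speed, m):
    rows = (9 - rows) * rows
    if speed >= speed:
        rows *= speed % 29
        rows = m * speed
    m = 12
    rows = m - v
    val = [v % speed for pos in speed if speed < 20]
    if 26 != 11 and 11 > m:
        v = val
    if 38 != speed and speed >= rows:
        rows = 30 != speed
        val *= val
    if m > 4:
        rows *= 5 * rows
        record(val)
    for rows in m:
        val *= print(val)
    return val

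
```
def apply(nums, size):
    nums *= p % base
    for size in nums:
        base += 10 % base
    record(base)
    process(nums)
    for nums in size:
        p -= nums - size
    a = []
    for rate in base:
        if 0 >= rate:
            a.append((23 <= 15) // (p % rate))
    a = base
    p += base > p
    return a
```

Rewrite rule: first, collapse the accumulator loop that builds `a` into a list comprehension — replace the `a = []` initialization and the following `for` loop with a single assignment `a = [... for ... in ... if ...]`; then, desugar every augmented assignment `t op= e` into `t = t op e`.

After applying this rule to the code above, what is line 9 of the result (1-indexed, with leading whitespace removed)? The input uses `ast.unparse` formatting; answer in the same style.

a = [(23 <= 15) // (p % rate) for rate in base if 0 >= rate]

Transformed code:
def apply(nums, size):
    nums = nums * (p % base)
    for size in nums:
        base = base + 10 % base
    record(base)
    process(nums)
    for nums in size:
        p = p - (nums - size)
    a = [(23 <= 15) // (p % rate) for rate in base if 0 >= rate]
    a = base
    p = p + (base > p)
    return a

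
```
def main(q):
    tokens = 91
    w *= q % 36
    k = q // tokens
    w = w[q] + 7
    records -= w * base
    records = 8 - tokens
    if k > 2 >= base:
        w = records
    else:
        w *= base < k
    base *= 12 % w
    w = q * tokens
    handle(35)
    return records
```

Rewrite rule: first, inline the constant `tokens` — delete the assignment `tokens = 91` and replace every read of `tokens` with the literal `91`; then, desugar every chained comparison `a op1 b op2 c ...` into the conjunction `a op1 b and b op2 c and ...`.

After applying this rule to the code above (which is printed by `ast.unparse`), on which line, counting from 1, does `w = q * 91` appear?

12

Transformed code:
def main(q):
    w *= q % 36
    k = q // 91
    w = w[q] + 7
    records -= w * base
    records = 8 - 91
    if k > 2 and 2 >= base:
        w = records
    else:
        w *= base < k
    base *= 12 % w
    w = q * 91
    handle(35)
    return records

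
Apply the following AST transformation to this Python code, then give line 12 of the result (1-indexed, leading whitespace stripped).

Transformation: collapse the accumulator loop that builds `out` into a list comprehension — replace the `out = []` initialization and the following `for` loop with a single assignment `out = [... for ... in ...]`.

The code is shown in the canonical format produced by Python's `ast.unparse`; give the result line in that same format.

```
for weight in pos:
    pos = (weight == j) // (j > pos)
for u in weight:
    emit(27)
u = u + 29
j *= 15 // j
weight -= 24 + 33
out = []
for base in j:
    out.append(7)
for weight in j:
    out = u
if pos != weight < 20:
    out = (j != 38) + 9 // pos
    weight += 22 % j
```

out = (j != 38) + 9 // pos

Transformed code:
for weight in pos:
    pos = (weight == j) // (j > pos)
for u in weight:
    emit(27)
u = u + 29
j *= 15 // j
weight -= 24 + 33
out = [7 for base in j]
for weight in j:
    out = u
if pos != weight < 20:
    out = (j != 38) + 9 // pos
    weight += 22 % j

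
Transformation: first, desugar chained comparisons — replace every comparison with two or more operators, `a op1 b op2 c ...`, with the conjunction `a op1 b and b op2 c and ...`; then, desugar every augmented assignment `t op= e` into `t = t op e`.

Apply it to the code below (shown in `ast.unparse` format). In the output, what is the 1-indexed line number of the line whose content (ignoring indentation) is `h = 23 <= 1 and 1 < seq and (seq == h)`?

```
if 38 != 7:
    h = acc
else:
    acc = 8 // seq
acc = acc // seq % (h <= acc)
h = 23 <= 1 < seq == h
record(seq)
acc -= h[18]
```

6

Transformed code:
if 38 != 7:
    h = acc
else:
    acc = 8 // seq
acc = acc // seq % (h <= acc)
h = 23 <= 1 and 1 < seq and (seq == h)
record(seq)
acc = acc - h[18]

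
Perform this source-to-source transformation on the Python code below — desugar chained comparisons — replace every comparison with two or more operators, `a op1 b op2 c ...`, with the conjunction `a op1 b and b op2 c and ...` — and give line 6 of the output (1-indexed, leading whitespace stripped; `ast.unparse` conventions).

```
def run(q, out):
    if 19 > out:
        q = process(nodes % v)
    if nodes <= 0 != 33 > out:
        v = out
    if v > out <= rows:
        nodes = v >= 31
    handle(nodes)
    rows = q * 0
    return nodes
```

if v > out and out <= rows:

Transformed code:
def run(q, out):
    if 19 > out:
        q = process(nodes % v)
    if nodes <= 0 and 0 != 33 and (33 > out):
        v = out
    if v > out and out <= rows:
        nodes = v >= 31
    handle(nodes)
    rows = q * 0
    return nodes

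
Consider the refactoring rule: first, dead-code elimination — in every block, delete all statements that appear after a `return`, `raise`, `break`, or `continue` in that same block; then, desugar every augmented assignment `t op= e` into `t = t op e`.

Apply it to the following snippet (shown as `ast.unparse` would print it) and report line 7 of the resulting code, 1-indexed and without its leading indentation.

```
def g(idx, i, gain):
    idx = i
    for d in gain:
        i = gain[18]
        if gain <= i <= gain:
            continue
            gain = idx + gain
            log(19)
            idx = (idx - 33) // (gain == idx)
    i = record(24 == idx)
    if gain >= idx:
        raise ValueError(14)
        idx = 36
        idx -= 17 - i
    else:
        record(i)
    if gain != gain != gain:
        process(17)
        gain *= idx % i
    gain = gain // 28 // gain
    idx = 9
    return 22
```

Transformed code:
def g(idx, i, gain):
    idx = i
    for d in gain:
        i = gain[18]
        if gain <= i <= gain:
            continue
    i = record(24 == idx)
    if gain >= idx:
        raise ValueError(14)
    else:
        record(i)
    if gain != gain != gain:
        process(17)
        gain = gain * (idx % i)
    gain = gain // 28 // gain
    idx = 9
    return 22

i = record(24 == idx)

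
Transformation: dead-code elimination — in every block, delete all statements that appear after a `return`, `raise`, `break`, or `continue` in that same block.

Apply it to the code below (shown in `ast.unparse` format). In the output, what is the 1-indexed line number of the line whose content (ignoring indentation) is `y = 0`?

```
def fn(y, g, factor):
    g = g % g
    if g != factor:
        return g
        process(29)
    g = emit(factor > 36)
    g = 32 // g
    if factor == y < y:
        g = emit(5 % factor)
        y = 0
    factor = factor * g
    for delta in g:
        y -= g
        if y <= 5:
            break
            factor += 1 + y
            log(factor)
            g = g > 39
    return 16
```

9

Transformed code:
def fn(y, g, factor):
    g = g % g
    if g != factor:
        return g
    g = emit(factor > 36)
    g = 32 // g
    if factor == y < y:
        g = emit(5 % factor)
        y = 0
    factor = factor * g
    for delta in g:
        y -= g
        if y <= 5:
            break
    return 16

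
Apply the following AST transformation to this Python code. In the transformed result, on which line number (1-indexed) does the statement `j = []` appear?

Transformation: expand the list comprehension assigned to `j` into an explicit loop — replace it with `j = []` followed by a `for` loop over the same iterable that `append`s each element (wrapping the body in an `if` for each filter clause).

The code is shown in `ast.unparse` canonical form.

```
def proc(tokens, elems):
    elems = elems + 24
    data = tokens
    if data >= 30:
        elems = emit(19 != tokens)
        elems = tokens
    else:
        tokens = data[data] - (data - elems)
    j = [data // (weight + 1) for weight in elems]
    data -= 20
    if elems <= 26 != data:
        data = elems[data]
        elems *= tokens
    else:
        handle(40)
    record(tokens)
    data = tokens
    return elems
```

Transformed code:
def proc(tokens, elems):
    elems = elems + 24
    data = tokens
    if data >= 30:
        elems = emit(19 != tokens)
        elems = tokens
    else:
        tokens = data[data] - (data - elems)
    j = []
    for weight in elems:
        j.append(data // (weight + 1))
    data -= 20
    if elems <= 26 != data:
        data = elems[data]
        elems *= tokens
    else:
        handle(40)
    record(tokens)
    data = tokens
    return elems

9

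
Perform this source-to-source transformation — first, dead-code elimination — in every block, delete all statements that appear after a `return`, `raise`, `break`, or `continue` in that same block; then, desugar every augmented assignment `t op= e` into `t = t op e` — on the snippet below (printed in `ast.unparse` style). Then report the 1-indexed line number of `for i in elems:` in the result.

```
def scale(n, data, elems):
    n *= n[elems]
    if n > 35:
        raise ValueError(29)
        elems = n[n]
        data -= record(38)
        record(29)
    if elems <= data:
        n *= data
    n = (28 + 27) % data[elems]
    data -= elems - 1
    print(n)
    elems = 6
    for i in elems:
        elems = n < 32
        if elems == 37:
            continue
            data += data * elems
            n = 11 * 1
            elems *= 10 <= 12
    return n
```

11

Transformed code:
def scale(n, data, elems):
    n = n * n[elems]
    if n > 35:
        raise ValueError(29)
    if elems <= data:
        n = n * data
    n = (28 + 27) % data[elems]
    data = data - (elems - 1)
    print(n)
    elems = 6
    for i in elems:
        elems = n < 32
        if elems == 37:
            continue
    return n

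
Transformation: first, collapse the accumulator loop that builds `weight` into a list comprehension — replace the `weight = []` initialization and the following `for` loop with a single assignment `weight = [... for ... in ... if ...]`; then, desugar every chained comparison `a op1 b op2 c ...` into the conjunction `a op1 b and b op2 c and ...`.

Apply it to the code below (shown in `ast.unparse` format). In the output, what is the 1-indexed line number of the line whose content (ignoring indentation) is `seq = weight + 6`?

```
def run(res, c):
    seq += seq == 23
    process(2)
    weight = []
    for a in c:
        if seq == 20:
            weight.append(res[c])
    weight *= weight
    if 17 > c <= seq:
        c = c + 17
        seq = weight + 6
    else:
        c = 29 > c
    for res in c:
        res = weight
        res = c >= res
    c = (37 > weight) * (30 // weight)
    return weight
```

Transformed code:
def run(res, c):
    seq += seq == 23
    process(2)
    weight = [res[c] for a in c if seq == 20]
    weight *= weight
    if 17 > c and c <= seq:
        c = c + 17
        seq = weight + 6
    else:
        c = 29 > c
    for res in c:
        res = weight
        res = c >= res
    c = (37 > weight) * (30 // weight)
    return weight

8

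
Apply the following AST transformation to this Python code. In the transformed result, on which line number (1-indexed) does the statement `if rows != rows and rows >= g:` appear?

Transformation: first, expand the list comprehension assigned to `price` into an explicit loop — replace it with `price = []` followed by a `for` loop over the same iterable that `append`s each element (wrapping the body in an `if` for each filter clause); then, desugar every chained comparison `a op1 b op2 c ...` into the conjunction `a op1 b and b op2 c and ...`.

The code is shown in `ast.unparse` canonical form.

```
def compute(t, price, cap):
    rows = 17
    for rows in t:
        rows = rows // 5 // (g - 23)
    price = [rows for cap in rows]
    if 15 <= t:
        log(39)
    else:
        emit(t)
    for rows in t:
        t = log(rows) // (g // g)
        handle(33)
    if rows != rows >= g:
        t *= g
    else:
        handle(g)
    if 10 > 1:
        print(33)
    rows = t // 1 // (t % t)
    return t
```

Transformed code:
def compute(t, price, cap):
    rows = 17
    for rows in t:
        rows = rows // 5 // (g - 23)
    price = []
    for cap in rows:
        price.append(rows)
    if 15 <= t:
        log(39)
    else:
        emit(t)
    for rows in t:
        t = log(rows) // (g // g)
        handle(33)
    if rows != rows and rows >= g:
        t *= g
    else:
        handle(g)
    if 10 > 1:
        print(33)
    rows = t // 1 // (t % t)
    return t

15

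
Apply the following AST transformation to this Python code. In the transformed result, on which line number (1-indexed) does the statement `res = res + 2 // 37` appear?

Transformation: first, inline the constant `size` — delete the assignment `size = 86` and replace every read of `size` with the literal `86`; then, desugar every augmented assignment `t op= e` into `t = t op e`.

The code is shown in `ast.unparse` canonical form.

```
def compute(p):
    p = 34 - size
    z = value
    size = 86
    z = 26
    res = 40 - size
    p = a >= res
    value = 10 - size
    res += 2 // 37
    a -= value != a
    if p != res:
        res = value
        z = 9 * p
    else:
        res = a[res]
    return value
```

Transformed code:
def compute(p):
    p = 34 - 86
    z = value
    z = 26
    res = 40 - 86
    p = a >= res
    value = 10 - 86
    res = res + 2 // 37
    a = a - (value != a)
    if p != res:
        res = value
        z = 9 * p
    else:
        res = a[res]
    return value

8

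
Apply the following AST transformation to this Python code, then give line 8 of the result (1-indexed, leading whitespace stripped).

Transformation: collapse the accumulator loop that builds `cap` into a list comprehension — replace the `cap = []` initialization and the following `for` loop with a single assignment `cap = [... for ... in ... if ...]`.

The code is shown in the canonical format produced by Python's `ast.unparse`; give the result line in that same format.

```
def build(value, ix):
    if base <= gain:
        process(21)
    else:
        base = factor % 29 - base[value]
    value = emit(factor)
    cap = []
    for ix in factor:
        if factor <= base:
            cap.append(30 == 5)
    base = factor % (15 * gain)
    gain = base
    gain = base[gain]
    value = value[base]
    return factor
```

Transformed code:
def build(value, ix):
    if base <= gain:
        process(21)
    else:
        base = factor % 29 - base[value]
    value = emit(factor)
    cap = [30 == 5 for ix in factor if factor <= base]
    base = factor % (15 * gain)
    gain = base
    gain = base[gain]
    value = value[base]
    return factor

base = factor % (15 * gain)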